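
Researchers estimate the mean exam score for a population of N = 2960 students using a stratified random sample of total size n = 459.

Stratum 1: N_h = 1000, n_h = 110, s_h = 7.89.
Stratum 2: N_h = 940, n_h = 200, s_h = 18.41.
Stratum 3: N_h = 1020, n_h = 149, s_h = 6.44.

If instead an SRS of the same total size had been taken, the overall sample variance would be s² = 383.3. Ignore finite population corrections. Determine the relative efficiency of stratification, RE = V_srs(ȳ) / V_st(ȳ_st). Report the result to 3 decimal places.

V̂(ȳ_st) = Σ W_h² s_h²/n_h, with W_h = N_h/N and N = 2960:
  stratum 1: (1000/2960)²·7.89²/110 = 0.0645919
  stratum 2: (940/2960)²·18.41²/200 = 0.170903
  stratum 3: (1020/2960)²·6.44²/149 = 0.0330524
V_st = 0.268547
V_srs = s²/n = 383.3/459 = 0.835076
Relative efficiency = V_srs / V_st = 0.835076/0.268547 = 3.1096

RE ≈ 3.110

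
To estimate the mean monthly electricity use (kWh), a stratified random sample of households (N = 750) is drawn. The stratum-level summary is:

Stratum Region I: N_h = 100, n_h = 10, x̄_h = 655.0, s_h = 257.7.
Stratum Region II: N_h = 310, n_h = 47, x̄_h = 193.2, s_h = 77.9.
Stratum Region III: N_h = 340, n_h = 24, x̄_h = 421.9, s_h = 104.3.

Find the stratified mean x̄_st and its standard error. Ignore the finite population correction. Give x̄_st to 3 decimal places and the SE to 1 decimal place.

x̄_st = Σ W_h x̄_h = (100·655.0 + 310·193.2 + 340·421.9)/750 = 358.45067
V̂(x̄_st) = Σ W_h² s_h²/n_h, with W_h = N_h/N and N = 750:
  stratum Region I: (100/750)²·257.7²/10 = 118.061
  stratum Region II: (310/750)²·77.9²/47 = 22.0586
  stratum Region III: (340/750)²·104.3²/24 = 93.1521
V̂(x̄_st) = 233.272
SE(x̄_st) = √233.272 = 15.2732

x̄_st ≈ 358.451, SE ≈ 15.3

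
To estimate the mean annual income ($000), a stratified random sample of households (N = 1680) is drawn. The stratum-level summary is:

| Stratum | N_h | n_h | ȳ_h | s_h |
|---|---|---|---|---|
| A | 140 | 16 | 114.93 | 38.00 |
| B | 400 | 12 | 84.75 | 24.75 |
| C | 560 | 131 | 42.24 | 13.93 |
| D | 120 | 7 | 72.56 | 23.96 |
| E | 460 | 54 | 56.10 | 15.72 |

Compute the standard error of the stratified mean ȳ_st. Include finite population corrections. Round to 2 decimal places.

SE(ȳ_st) ≈ 2.05

V̂(ȳ_st) = Σ W_h² (1 − n_h/N_h) s_h²/n_h, with W_h = N_h/N and N = 1680:
  stratum A: (140/1680)²·(1 − 16/140)·38.00²/16 = 0.555109
  stratum B: (400/1680)²·(1 − 12/400)·24.75²/12 = 2.807
  stratum C: (560/1680)²·(1 − 131/560)·13.93²/131 = 0.126083
  stratum D: (120/1680)²·(1 − 7/120)·23.96²/7 = 0.394019
  stratum E: (460/1680)²·(1 − 54/460)·15.72²/54 = 0.302814
V̂(ȳ_st) = 4.18502
SE(ȳ_st) = √4.18502 = 2.04573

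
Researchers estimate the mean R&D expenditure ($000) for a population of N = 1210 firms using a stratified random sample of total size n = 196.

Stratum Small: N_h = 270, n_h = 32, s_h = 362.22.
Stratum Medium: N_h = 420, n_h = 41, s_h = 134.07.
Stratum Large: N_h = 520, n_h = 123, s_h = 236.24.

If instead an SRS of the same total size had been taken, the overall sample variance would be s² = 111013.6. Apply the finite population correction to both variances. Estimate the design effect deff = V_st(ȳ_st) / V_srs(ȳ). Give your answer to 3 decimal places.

deff ≈ 0.614

V̂(ȳ_st) = Σ W_h² (1 − n_h/N_h) s_h²/n_h, with W_h = N_h/N and N = 1210:
  stratum Small: (270/1210)²·(1 − 32/270)·362.22²/32 = 179.955
  stratum Medium: (420/1210)²·(1 − 41/420)·134.07²/41 = 47.6647
  stratum Large: (520/1210)²·(1 − 123/520)·236.24²/123 = 63.9771
V_st = 291.597
V_srs = (1 − 196/1210)·111013.6/196 = 474.649
deff = V_st / V_srs = 291.597/474.649 = 0.6143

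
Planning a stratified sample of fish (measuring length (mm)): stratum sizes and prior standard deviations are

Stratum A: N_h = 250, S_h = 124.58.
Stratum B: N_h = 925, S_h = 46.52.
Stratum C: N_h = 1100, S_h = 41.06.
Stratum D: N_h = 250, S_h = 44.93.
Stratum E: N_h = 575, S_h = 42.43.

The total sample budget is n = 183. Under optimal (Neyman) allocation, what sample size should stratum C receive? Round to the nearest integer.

Neyman allocation: n_h = n · N_h S_h / Σ N_i S_i, with n = 183.
  stratum A: N_h·S_h = 250·124.58 = 31145.00
  stratum B: N_h·S_h = 925·46.52 = 43031.00
  stratum C: N_h·S_h = 1100·41.06 = 45166.00
  stratum D: N_h·S_h = 250·44.93 = 11232.50
  stratum E: N_h·S_h = 575·42.43 = 24397.25
Σ N_h S_h = 154971.75
n for stratum C = 183·45166.00/154971.75 = 53.335 → 53

53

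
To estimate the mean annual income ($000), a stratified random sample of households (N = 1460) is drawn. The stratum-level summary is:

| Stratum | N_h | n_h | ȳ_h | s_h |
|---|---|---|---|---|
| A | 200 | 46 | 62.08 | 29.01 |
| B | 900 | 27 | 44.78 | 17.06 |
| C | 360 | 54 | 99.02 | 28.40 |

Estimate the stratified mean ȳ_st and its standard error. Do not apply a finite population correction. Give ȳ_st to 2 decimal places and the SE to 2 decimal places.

ȳ_st ≈ 60.52, SE ≈ 2.31

ȳ_st = Σ W_h ȳ_h = (200·62.08 + 900·44.78 + 360·99.02)/1460 = 60.52411
V̂(ȳ_st) = Σ W_h² s_h²/n_h, with W_h = N_h/N and N = 1460:
  stratum A: (200/1460)²·29.01²/46 = 0.343314
  stratum B: (900/1460)²·17.06²/27 = 4.09613
  stratum C: (360/1460)²·28.40²/54 = 0.908118
V̂(ȳ_st) = 5.34756
SE(ȳ_st) = √5.34756 = 2.31248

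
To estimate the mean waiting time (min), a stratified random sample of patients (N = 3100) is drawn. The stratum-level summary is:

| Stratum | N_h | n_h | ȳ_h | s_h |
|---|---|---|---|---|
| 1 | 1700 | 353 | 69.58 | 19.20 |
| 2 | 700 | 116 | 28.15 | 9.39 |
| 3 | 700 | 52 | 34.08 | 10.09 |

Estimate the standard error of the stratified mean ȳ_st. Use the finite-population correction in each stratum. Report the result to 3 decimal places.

V̂(ȳ_st) = Σ W_h² (1 − n_h/N_h) s_h²/n_h, with W_h = N_h/N and N = 3100:
  stratum 1: (1700/3100)²·(1 − 353/1700)·19.20²/353 = 0.24884
  stratum 2: (700/3100)²·(1 − 116/700)·9.39²/116 = 0.0323341
  stratum 3: (700/3100)²·(1 − 52/700)·10.09²/52 = 0.0924121
V̂(ȳ_st) = 0.373587
SE(ȳ_st) = √0.373587 = 0.611217

SE(ȳ_st) ≈ 0.611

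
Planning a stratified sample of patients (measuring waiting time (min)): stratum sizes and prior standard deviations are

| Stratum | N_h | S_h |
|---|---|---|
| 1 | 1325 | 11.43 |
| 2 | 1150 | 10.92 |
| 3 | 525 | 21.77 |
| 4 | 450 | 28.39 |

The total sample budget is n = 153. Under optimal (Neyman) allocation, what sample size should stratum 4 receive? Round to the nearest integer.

Neyman allocation: n_h = n · N_h S_h / Σ N_i S_i, with n = 153.
  stratum 1: N_h·S_h = 1325·11.43 = 15144.75
  stratum 2: N_h·S_h = 1150·10.92 = 12558.00
  stratum 3: N_h·S_h = 525·21.77 = 11429.25
  stratum 4: N_h·S_h = 450·28.39 = 12775.50
Σ N_h S_h = 51907.50
n for stratum 4 = 153·12775.50/51907.50 = 37.656 → 38

38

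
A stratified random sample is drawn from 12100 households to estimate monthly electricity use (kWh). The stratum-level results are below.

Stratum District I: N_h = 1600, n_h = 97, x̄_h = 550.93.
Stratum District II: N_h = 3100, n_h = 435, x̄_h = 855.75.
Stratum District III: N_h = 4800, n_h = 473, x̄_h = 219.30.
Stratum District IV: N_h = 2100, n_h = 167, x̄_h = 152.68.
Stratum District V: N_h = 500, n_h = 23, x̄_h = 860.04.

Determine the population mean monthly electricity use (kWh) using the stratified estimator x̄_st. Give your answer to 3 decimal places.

N = Σ N_h = 12100. Stratum weights W_h = N_h/N.
x̄_st = (1600·550.93 + 3100·855.75 + 4800·219.30 + 2100·152.68 + 500·860.04) / 12100 = 441.12405

x̄_st ≈ 441.124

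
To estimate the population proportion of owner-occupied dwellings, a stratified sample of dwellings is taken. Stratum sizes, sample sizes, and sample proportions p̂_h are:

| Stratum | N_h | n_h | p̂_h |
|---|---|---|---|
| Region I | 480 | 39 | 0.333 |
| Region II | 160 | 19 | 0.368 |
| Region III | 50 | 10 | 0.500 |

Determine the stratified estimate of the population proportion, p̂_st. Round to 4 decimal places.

p̂_st ≈ 0.3532

N = 690; stratum weights W_h = N_h/N.
p̂_st = Σ W_h p̂_h = (480·0.333 + 160·0.368 + 50·0.500)/690 = 0.35322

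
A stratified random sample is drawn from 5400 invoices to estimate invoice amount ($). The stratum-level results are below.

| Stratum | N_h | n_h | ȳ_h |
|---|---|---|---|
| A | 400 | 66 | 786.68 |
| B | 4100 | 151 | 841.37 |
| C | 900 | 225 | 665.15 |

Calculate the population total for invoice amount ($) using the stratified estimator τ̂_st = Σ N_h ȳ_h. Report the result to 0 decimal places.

τ̂_st = Σ N_h ȳ_h = 400·786.68 + 4100·841.37 + 900·665.15 = 4362924

τ̂_st ≈ 4362924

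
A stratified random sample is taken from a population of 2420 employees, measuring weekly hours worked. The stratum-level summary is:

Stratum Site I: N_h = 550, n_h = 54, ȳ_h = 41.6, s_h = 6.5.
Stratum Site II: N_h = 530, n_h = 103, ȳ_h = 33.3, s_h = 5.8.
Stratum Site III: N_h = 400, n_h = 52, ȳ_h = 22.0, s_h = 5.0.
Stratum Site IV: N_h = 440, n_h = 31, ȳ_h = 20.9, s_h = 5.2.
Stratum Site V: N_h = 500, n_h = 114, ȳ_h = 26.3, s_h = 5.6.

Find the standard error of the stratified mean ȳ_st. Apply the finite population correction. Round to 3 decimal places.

SE(ȳ_st) ≈ 0.310

V̂(ȳ_st) = Σ W_h² (1 − n_h/N_h) s_h²/n_h, with W_h = N_h/N and N = 2420:
  stratum Site I: (550/2420)²·(1 − 54/550)·6.5²/54 = 0.0364457
  stratum Site II: (530/2420)²·(1 − 103/530)·5.8²/103 = 0.0126209
  stratum Site III: (400/2420)²·(1 − 52/400)·5.0²/52 = 0.0114273
  stratum Site IV: (440/2420)²·(1 − 31/440)·5.2²/31 = 0.0268034
  stratum Site V: (500/2420)²·(1 − 114/500)·5.6²/114 = 0.00906563
V̂(ȳ_st) = 0.0963631
SE(ȳ_st) = √0.0963631 = 0.310424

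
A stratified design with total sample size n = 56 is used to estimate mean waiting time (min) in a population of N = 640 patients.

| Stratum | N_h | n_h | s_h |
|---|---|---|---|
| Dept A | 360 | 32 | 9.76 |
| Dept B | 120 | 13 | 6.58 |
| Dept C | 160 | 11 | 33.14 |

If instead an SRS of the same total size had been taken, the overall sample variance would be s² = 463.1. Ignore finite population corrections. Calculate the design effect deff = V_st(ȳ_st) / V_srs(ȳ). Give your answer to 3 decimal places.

deff ≈ 0.883

V̂(ȳ_st) = Σ W_h² s_h²/n_h, with W_h = N_h/N and N = 640:
  stratum Dept A: (360/640)²·9.76²/32 = 0.941878
  stratum Dept B: (120/640)²·6.58²/13 = 0.117088
  stratum Dept C: (160/640)²·33.14²/11 = 6.24011
V_st = 7.29908
V_srs = s²/n = 463.1/56 = 8.26964
deff = V_st / V_srs = 7.29908/8.26964 = 0.8826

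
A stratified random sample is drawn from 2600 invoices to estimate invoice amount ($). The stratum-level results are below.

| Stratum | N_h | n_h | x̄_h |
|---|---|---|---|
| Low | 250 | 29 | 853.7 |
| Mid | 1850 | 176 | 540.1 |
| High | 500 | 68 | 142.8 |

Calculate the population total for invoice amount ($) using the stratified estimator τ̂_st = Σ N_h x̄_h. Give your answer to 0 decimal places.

τ̂_st ≈ 1284010

τ̂_st = Σ N_h x̄_h = 250·853.7 + 1850·540.1 + 500·142.8 = 1284010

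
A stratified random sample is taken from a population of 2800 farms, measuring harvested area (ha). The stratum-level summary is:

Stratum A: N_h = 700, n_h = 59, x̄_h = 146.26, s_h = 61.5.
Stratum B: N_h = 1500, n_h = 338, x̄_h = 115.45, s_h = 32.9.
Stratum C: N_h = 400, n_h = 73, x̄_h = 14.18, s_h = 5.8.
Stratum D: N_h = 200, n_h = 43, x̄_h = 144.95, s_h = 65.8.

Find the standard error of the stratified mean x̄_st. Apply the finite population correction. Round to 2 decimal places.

V̂(x̄_st) = Σ W_h² (1 − n_h/N_h) s_h²/n_h, with W_h = N_h/N and N = 2800:
  stratum A: (700/2800)²·(1 − 59/700)·61.5²/59 = 3.66892
  stratum B: (1500/2800)²·(1 − 338/1500)·32.9²/338 = 0.711961
  stratum C: (400/2800)²·(1 − 73/400)·5.8²/73 = 0.0076882
  stratum D: (200/2800)²·(1 − 43/200)·65.8²/43 = 0.403271
V̂(x̄_st) = 4.79184
SE(x̄_st) = √4.79184 = 2.18903

SE(x̄_st) ≈ 2.19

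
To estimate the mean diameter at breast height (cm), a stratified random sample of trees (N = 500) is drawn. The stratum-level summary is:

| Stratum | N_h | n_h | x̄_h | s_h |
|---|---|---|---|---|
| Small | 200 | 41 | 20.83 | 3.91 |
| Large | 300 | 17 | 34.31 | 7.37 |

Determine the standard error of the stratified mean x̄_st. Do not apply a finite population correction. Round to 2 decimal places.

V̂(x̄_st) = Σ W_h² s_h²/n_h, with W_h = N_h/N and N = 500:
  stratum Small: (200/500)²·3.91²/41 = 0.0596609
  stratum Large: (300/500)²·7.37²/17 = 1.15024
V̂(x̄_st) = 1.2099
SE(x̄_st) = √1.2099 = 1.09996

SE(x̄_st) ≈ 1.10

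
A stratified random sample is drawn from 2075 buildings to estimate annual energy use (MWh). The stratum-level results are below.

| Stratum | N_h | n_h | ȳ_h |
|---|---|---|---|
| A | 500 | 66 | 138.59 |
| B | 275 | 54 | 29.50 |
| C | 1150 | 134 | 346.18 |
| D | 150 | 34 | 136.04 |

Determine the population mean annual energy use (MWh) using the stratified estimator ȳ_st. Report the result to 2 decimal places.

ȳ_st ≈ 239.00

N = Σ N_h = 2075. Stratum weights W_h = N_h/N.
ȳ_st = (500·138.59 + 275·29.50 + 1150·346.18 + 150·136.04) / 2075 = 238.9978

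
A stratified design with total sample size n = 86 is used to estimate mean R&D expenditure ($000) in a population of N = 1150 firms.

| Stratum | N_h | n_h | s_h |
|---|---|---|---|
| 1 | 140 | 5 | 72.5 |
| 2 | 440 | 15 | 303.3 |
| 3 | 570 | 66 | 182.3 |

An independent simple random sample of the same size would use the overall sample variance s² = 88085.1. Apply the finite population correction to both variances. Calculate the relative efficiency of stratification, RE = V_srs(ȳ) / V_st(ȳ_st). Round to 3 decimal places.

RE ≈ 0.956

V̂(ȳ_st) = Σ W_h² (1 − n_h/N_h) s_h²/n_h, with W_h = N_h/N and N = 1150:
  stratum 1: (140/1150)²·(1 − 5/140)·72.5²/5 = 15.0235
  stratum 2: (440/1150)²·(1 − 15/440)·303.3²/15 = 867.161
  stratum 3: (570/1150)²·(1 − 66/570)·182.3²/66 = 109.38
V_st = 991.564
V_srs = (1 − 86/1150)·88085.1/86 = 947.65
Relative efficiency = V_srs / V_st = 947.65/991.564 = 0.9557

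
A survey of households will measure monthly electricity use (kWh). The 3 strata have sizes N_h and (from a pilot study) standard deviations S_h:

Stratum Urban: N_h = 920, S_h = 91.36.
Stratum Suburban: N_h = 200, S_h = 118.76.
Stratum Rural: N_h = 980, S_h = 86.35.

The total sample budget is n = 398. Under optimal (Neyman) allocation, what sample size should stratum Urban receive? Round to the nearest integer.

Neyman allocation: n_h = n · N_h S_h / Σ N_i S_i, with n = 398.
  stratum Urban: N_h·S_h = 920·91.36 = 84051.20
  stratum Suburban: N_h·S_h = 200·118.76 = 23752.00
  stratum Rural: N_h·S_h = 980·86.35 = 84623.00
Σ N_h S_h = 192426.20
n for stratum Urban = 398·84051.20/192426.20 = 173.845 → 174

174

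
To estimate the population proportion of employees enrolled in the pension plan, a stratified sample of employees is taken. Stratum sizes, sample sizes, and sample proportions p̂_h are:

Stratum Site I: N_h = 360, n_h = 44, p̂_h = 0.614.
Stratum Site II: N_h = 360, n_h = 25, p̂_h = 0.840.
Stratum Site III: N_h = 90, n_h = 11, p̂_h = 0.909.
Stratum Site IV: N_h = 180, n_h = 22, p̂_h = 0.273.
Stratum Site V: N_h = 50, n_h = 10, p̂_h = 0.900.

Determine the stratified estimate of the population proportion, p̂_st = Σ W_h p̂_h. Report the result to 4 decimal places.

p̂_st ≈ 0.6725

N = 1040; stratum weights W_h = N_h/N.
p̂_st = Σ W_h p̂_h = (360·0.614 + 360·0.840 + 90·0.909 + 180·0.273 + 50·0.900)/1040 = 0.67249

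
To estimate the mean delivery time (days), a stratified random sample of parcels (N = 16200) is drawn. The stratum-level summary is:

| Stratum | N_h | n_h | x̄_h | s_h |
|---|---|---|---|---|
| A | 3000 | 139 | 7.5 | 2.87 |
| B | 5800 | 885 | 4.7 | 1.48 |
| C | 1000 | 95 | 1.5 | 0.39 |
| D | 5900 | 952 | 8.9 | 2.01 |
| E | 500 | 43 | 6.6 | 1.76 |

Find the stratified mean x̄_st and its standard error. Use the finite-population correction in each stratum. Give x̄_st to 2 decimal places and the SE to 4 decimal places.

x̄_st ≈ 6.61, SE ≈ 0.0524

x̄_st = Σ W_h x̄_h = (3000·7.5 + 5800·4.7 + 1000·1.5 + 5900·8.9 + 500·6.6)/16200 = 6.60926
V̂(x̄_st) = Σ W_h² (1 − n_h/N_h) s_h²/n_h, with W_h = N_h/N and N = 16200:
  stratum A: (3000/16200)²·(1 − 139/3000)·2.87²/139 = 0.00193802
  stratum B: (5800/16200)²·(1 − 885/5800)·1.48²/885 = 0.000268845
  stratum C: (1000/16200)²·(1 − 95/1000)·0.39²/95 = 5.52108e-06
  stratum D: (5900/16200)²·(1 − 952/5900)·2.01²/952 = 0.00047207
  stratum E: (500/16200)²·(1 − 43/500)·1.76²/43 = 6.2721e-05
V̂(x̄_st) = 0.00274718
SE(x̄_st) = √0.00274718 = 0.0524135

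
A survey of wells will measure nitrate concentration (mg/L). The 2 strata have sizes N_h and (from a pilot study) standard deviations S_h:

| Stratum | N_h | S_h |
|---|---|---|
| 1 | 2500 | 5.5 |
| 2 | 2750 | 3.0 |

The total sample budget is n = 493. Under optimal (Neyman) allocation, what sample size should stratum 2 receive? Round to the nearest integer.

Neyman allocation: n_h = n · N_h S_h / Σ N_i S_i, with n = 493.
  stratum 1: N_h·S_h = 2500·5.5 = 13750.00
  stratum 2: N_h·S_h = 2750·3.0 = 8250.00
Σ N_h S_h = 22000.00
n for stratum 2 = 493·8250.00/22000.00 = 184.875 → 185

185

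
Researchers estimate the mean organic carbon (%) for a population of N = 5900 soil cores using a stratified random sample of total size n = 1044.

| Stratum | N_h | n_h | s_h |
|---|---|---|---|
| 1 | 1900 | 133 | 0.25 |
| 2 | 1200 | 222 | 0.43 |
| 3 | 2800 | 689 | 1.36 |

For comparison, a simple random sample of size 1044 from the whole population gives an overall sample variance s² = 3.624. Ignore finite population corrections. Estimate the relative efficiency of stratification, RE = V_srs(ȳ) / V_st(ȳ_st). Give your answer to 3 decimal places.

RE ≈ 5.047

V̂(ȳ_st) = Σ W_h² s_h²/n_h, with W_h = N_h/N and N = 5900:
  stratum 1: (1900/5900)²·0.25²/133 = 4.87339e-05
  stratum 2: (1200/5900)²·0.43²/222 = 3.44542e-05
  stratum 3: (2800/5900)²·1.36²/689 = 0.000604603
V_st = 0.000687792
V_srs = s²/n = 3.624/1044 = 0.00347126
Relative efficiency = V_srs / V_st = 0.00347126/0.000687792 = 5.0470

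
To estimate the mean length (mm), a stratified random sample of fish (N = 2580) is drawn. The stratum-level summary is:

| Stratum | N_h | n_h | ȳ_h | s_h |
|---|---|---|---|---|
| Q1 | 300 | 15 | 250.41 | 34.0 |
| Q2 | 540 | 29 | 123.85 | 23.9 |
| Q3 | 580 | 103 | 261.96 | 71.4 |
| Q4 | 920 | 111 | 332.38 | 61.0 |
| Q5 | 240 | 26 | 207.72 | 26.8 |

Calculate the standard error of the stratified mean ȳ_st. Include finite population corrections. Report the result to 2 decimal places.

SE(ȳ_st) ≈ 2.80

V̂(ȳ_st) = Σ W_h² (1 − n_h/N_h) s_h²/n_h, with W_h = N_h/N and N = 2580:
  stratum Q1: (300/2580)²·(1 − 15/300)·34.0²/15 = 0.989904
  stratum Q2: (540/2580)²·(1 − 29/540)·23.9²/29 = 0.816532
  stratum Q3: (580/2580)²·(1 − 103/580)·71.4²/103 = 2.05715
  stratum Q4: (920/2580)²·(1 − 111/920)·61.0²/111 = 3.74829
  stratum Q5: (240/2580)²·(1 − 26/240)·26.8²/26 = 0.213148
V̂(ȳ_st) = 7.82503
SE(ȳ_st) = √7.82503 = 2.79733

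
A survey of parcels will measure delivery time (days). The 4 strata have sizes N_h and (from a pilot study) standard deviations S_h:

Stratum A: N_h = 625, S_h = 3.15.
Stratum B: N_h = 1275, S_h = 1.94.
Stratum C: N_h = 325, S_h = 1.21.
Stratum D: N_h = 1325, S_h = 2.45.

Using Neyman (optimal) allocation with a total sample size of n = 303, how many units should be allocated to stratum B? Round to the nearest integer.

Neyman allocation: n_h = n · N_h S_h / Σ N_i S_i, with n = 303.
  stratum A: N_h·S_h = 625·3.15 = 1968.75
  stratum B: N_h·S_h = 1275·1.94 = 2473.50
  stratum C: N_h·S_h = 325·1.21 = 393.25
  stratum D: N_h·S_h = 1325·2.45 = 3246.25
Σ N_h S_h = 8081.75
n for stratum B = 303·2473.50/8081.75 = 92.736 → 93

93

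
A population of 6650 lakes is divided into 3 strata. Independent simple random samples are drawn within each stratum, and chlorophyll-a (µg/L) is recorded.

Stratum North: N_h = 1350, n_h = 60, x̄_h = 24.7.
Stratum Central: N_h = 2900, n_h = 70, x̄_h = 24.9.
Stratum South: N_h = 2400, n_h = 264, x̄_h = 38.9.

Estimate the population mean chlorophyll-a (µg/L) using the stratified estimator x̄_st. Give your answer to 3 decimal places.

x̄_st ≈ 29.912

N = Σ N_h = 6650. Stratum weights W_h = N_h/N.
x̄_st = (1350·24.7 + 2900·24.9 + 2400·38.9) / 6650 = 29.91203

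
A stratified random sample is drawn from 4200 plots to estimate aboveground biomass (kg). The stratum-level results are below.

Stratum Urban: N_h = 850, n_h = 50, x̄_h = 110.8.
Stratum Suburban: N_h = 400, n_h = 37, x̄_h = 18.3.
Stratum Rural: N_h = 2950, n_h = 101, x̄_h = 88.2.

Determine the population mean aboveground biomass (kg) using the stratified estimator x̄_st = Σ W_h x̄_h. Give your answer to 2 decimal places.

x̄_st ≈ 86.12

N = Σ N_h = 4200. Stratum weights W_h = N_h/N.
x̄_st = (850·110.8 + 400·18.3 + 2950·88.2) / 4200 = 86.1167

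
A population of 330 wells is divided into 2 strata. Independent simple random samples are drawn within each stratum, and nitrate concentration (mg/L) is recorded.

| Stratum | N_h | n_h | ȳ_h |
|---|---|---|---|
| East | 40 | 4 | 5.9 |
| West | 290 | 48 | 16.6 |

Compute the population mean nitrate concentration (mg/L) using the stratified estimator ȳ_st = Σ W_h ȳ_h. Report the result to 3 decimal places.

ȳ_st ≈ 15.303

N = Σ N_h = 330. Stratum weights W_h = N_h/N.
ȳ_st = (40·5.9 + 290·16.6) / 330 = 15.30303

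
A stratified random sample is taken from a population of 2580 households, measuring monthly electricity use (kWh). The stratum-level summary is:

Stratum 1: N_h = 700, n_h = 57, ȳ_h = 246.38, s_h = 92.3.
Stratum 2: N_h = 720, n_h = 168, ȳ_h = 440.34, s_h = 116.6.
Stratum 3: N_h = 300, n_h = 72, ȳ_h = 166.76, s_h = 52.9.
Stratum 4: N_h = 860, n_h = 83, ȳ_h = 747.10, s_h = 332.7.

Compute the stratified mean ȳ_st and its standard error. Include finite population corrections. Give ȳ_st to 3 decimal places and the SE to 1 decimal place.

ȳ_st = Σ W_h ȳ_h = (700·246.38 + 720·440.34 + 300·166.76 + 860·747.10)/2580 = 458.15690
V̂(ȳ_st) = Σ W_h² (1 − n_h/N_h) s_h²/n_h, with W_h = N_h/N and N = 2580:
  stratum 1: (700/2580)²·(1 − 57/700)·92.3²/57 = 10.1064
  stratum 2: (720/2580)²·(1 − 168/720)·116.6²/168 = 4.83192
  stratum 3: (300/2580)²·(1 − 72/300)·52.9²/72 = 0.399388
  stratum 4: (860/2580)²·(1 − 83/860)·332.7²/83 = 133.877
V̂(ȳ_st) = 149.215
SE(ȳ_st) = √149.215 = 12.2154

ȳ_st ≈ 458.157, SE ≈ 12.2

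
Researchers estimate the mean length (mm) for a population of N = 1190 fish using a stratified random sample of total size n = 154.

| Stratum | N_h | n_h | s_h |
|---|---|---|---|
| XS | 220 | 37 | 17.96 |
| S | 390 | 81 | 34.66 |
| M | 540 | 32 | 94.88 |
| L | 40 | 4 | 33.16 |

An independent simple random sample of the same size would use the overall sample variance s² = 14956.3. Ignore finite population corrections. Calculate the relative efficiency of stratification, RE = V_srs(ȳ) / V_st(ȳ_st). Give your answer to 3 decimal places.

RE ≈ 1.615

V̂(ȳ_st) = Σ W_h² s_h²/n_h, with W_h = N_h/N and N = 1190:
  stratum XS: (220/1190)²·17.96²/37 = 0.297963
  stratum S: (390/1190)²·34.66²/81 = 1.59297
  stratum M: (540/1190)²·94.88²/32 = 57.9286
  stratum L: (40/1190)²·33.16²/4 = 0.310595
V_st = 60.1301
V_srs = s²/n = 14956.3/154 = 97.1188
Relative efficiency = V_srs / V_st = 97.1188/60.1301 = 1.6151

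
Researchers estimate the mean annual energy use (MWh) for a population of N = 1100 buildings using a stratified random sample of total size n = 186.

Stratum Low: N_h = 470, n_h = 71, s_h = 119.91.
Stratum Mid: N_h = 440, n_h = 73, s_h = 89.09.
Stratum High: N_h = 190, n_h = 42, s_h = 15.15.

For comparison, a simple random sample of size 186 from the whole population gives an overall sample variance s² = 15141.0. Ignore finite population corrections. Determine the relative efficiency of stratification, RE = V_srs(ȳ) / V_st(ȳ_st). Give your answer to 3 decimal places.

V̂(ȳ_st) = Σ W_h² s_h²/n_h, with W_h = N_h/N and N = 1100:
  stratum Low: (470/1100)²·119.91²/71 = 36.9711
  stratum Mid: (440/1100)²·89.09²/73 = 17.3962
  stratum High: (190/1100)²·15.15²/42 = 0.163041
V_st = 54.5304
V_srs = s²/n = 15141.0/186 = 81.4032
Relative efficiency = V_srs / V_st = 81.4032/54.5304 = 1.4928

RE ≈ 1.493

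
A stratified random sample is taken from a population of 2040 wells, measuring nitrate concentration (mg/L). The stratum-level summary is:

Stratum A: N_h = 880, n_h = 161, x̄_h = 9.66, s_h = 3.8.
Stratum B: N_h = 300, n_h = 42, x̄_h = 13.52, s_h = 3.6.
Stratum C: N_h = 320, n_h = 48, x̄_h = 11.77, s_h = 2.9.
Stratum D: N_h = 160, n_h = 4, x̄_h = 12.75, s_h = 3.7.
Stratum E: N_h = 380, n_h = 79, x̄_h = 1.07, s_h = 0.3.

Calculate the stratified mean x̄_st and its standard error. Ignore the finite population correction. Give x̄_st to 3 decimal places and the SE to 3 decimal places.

x̄_st = Σ W_h x̄_h = (880·9.66 + 300·13.52 + 320·11.77 + 160·12.75 + 380·1.07)/2040 = 9.20088
V̂(x̄_st) = Σ W_h² s_h²/n_h, with W_h = N_h/N and N = 2040:
  stratum A: (880/2040)²·3.8²/161 = 0.0166896
  stratum B: (300/2040)²·3.6²/42 = 0.00667326
  stratum C: (320/2040)²·2.9²/48 = 0.00431116
  stratum D: (160/2040)²·3.7²/4 = 0.0210534
  stratum E: (380/2040)²·0.3²/79 = 3.95296e-05
V̂(x̄_st) = 0.048767
SE(x̄_st) = √0.048767 = 0.220833

x̄_st ≈ 9.201, SE ≈ 0.221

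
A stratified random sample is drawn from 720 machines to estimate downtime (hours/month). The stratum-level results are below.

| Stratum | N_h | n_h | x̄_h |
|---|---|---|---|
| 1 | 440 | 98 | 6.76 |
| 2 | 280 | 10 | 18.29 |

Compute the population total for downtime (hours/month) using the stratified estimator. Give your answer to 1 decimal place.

τ̂_st ≈ 8095.6

τ̂_st = Σ N_h x̄_h = 440·6.76 + 280·18.29 = 8095.6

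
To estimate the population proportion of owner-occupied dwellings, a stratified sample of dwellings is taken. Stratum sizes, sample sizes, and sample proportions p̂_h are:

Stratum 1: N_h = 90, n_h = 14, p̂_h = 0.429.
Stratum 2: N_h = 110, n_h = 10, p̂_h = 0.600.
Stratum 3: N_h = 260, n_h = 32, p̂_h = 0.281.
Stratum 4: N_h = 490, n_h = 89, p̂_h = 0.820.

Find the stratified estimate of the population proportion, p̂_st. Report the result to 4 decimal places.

N = 950; stratum weights W_h = N_h/N.
p̂_st = Σ W_h p̂_h = (90·0.429 + 110·0.600 + 260·0.281 + 490·0.820)/950 = 0.60997

p̂_st ≈ 0.6100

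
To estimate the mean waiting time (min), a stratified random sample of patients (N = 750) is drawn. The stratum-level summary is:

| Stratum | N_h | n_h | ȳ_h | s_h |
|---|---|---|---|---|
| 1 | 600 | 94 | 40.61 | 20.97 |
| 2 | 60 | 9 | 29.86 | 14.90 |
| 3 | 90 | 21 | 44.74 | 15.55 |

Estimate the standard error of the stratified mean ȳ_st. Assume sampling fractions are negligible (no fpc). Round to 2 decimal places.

V̂(ȳ_st) = Σ W_h² s_h²/n_h, with W_h = N_h/N and N = 750:
  stratum 1: (600/750)²·20.97²/94 = 2.99398
  stratum 2: (60/750)²·14.90²/9 = 0.157874
  stratum 3: (90/750)²·15.55²/21 = 0.165807
V̂(ȳ_st) = 3.31766
SE(ȳ_st) = √3.31766 = 1.82144

SE(ȳ_st) ≈ 1.82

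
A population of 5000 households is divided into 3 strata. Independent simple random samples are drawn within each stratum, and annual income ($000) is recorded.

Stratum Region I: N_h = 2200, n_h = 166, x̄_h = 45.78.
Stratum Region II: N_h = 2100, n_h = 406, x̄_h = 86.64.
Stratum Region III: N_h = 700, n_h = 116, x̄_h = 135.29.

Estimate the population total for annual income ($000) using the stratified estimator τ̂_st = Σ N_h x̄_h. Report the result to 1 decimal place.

τ̂_st ≈ 377363.0

τ̂_st = Σ N_h x̄_h = 2200·45.78 + 2100·86.64 + 700·135.29 = 377363.0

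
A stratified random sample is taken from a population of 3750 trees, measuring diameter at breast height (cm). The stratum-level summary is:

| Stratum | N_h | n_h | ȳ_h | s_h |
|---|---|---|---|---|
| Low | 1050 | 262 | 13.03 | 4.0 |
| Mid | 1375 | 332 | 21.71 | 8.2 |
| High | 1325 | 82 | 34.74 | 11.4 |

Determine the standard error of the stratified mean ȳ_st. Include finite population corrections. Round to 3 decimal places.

SE(ȳ_st) ≈ 0.458

V̂(ȳ_st) = Σ W_h² (1 − n_h/N_h) s_h²/n_h, with W_h = N_h/N and N = 3750:
  stratum Low: (1050/3750)²·(1 − 262/1050)·4.0²/262 = 0.00359312
  stratum Mid: (1375/3750)²·(1 − 332/1375)·8.2²/332 = 0.0206545
  stratum High: (1325/3750)²·(1 − 82/1325)·11.4²/82 = 0.185618
V̂(ȳ_st) = 0.209866
SE(ȳ_st) = √0.209866 = 0.458111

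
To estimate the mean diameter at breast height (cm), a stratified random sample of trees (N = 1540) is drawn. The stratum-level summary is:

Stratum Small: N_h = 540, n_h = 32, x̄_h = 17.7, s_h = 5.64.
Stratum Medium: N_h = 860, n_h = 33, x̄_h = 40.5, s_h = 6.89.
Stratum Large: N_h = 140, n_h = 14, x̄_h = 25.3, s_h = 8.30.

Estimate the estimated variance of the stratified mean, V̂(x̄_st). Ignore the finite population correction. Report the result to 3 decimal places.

V̂(x̄_st) ≈ 0.612

V̂(x̄_st) = Σ W_h² s_h²/n_h, with W_h = N_h/N and N = 1540:
  stratum Small: (540/1540)²·5.64²/32 = 0.122223
  stratum Medium: (860/1540)²·6.89²/33 = 0.448621
  stratum Large: (140/1540)²·8.30²/14 = 0.0406671
V̂(x̄_st) = 0.611512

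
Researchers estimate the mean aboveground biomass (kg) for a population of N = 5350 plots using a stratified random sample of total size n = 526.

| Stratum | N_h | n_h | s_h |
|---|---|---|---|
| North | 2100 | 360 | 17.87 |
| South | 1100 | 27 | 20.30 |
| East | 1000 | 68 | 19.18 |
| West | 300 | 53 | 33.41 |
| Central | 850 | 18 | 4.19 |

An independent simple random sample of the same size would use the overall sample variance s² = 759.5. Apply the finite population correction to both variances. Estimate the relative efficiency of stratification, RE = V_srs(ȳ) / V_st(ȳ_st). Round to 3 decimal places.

V̂(ȳ_st) = Σ W_h² (1 − n_h/N_h) s_h²/n_h, with W_h = N_h/N and N = 5350:
  stratum North: (2100/5350)²·(1 − 360/2100)·17.87²/360 = 0.113242
  stratum South: (1100/5350)²·(1 − 27/1100)·20.30²/27 = 0.62938
  stratum East: (1000/5350)²·(1 − 68/1000)·19.18²/68 = 0.176156
  stratum West: (300/5350)²·(1 − 53/300)·33.41²/53 = 0.054524
  stratum Central: (850/5350)²·(1 − 18/850)·4.19²/18 = 0.0240985
V_st = 0.997401
V_srs = (1 − 526/5350)·759.5/526 = 1.30195
Relative efficiency = V_srs / V_st = 1.30195/0.997401 = 1.3053

RE ≈ 1.305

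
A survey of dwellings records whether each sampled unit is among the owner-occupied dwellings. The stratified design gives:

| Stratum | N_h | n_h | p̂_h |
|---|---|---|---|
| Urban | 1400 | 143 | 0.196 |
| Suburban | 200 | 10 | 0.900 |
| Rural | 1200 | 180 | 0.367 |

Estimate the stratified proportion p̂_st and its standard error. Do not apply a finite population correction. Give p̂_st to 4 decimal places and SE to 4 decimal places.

p̂_st ≈ 0.3196, SE ≈ 0.0238

N = 2800; stratum weights W_h = N_h/N.
p̂_st = Σ W_h p̂_h = (1400·0.196 + 200·0.900 + 1200·0.367)/2800 = 0.31957
V̂(p̂_st) = Σ W_h² p̂_h(1−p̂_h)/(n_h−1):
  stratum Urban: (1400/2800)²·0.196·0.804/142 = 0.000277437
  stratum Suburban: (200/2800)²·0.900·0.100/9 = 5.10204e-05
  stratum Rural: (1200/2800)²·0.367·0.633/179 = 0.000238376
V̂(p̂_st) = 0.000566833; SE = √V̂ = 0.0238083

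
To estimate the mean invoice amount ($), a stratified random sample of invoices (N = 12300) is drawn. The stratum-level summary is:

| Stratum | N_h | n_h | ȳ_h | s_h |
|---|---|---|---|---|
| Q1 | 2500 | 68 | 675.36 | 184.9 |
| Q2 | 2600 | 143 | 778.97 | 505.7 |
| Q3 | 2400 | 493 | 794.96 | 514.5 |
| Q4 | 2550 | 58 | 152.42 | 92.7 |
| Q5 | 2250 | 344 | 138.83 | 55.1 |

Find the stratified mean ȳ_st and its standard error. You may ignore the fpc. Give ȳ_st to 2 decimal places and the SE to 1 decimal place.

ȳ_st = Σ W_h ȳ_h = (2500·675.36 + 2600·778.97 + 2400·794.96 + 2550·152.42 + 2250·138.83)/12300 = 514.03776
V̂(ȳ_st) = Σ W_h² s_h²/n_h, with W_h = N_h/N and N = 12300:
  stratum Q1: (2500/12300)²·184.9²/68 = 20.7699
  stratum Q2: (2600/12300)²·505.7²/143 = 79.9073
  stratum Q3: (2400/12300)²·514.5²/493 = 20.4426
  stratum Q4: (2550/12300)²·92.7²/58 = 6.36798
  stratum Q5: (2250/12300)²·55.1²/344 = 0.295325
V̂(ȳ_st) = 127.783
SE(ȳ_st) = √127.783 = 11.3041

ȳ_st ≈ 514.04, SE ≈ 11.3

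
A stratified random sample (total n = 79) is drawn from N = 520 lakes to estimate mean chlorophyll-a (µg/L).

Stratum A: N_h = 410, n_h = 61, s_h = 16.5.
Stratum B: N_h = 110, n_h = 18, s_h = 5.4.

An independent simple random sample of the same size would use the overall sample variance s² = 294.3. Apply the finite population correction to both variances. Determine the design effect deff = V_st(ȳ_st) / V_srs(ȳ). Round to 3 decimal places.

deff ≈ 0.767

V̂(ȳ_st) = Σ W_h² (1 − n_h/N_h) s_h²/n_h, with W_h = N_h/N and N = 520:
  stratum A: (410/520)²·(1 − 61/410)·16.5²/61 = 2.36179
  stratum B: (110/520)²·(1 − 18/110)·5.4²/18 = 0.0606302
V_st = 2.42242
V_srs = (1 − 79/520)·294.3/79 = 3.15935
deff = V_st / V_srs = 2.42242/3.15935 = 0.7667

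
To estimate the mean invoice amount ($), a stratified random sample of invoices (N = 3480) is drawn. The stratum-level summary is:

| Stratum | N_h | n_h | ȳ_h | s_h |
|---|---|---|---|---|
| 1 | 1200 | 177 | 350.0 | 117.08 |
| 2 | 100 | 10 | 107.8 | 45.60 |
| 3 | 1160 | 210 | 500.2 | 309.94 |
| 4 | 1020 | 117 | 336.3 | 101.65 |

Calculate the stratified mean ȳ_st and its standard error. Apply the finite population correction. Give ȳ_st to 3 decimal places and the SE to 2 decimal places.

ȳ_st = Σ W_h ȳ_h = (1200·350.0 + 100·107.8 + 1160·500.2 + 1020·336.3)/3480 = 389.09138
V̂(ȳ_st) = Σ W_h² (1 − n_h/N_h) s_h²/n_h, with W_h = N_h/N and N = 3480:
  stratum 1: (1200/3480)²·(1 − 177/1200)·117.08²/177 = 7.85038
  stratum 2: (100/3480)²·(1 − 10/100)·45.60²/10 = 0.15453
  stratum 3: (1160/3480)²·(1 − 210/1160)·309.94²/210 = 41.6255
  stratum 4: (1020/3480)²·(1 − 117/1020)·101.65²/117 = 6.71674
V̂(ȳ_st) = 56.3471
SE(ȳ_st) = √56.3471 = 7.50647

ȳ_st ≈ 389.091, SE ≈ 7.51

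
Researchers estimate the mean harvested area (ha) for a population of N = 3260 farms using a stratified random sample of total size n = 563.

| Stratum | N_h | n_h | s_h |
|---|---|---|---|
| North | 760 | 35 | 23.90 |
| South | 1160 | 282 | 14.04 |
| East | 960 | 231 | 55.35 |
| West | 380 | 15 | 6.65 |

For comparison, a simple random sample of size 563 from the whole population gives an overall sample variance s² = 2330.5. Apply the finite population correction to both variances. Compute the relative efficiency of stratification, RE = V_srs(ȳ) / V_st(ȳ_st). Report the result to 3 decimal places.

V̂(ȳ_st) = Σ W_h² (1 − n_h/N_h) s_h²/n_h, with W_h = N_h/N and N = 3260:
  stratum North: (760/3260)²·(1 − 35/760)·23.90²/35 = 0.846144
  stratum South: (1160/3260)²·(1 − 282/1160)·14.04²/282 = 0.0669888
  stratum East: (960/3260)²·(1 − 231/960)·55.35²/231 = 0.873347
  stratum West: (380/3260)²·(1 − 15/380)·6.65²/15 = 0.0384763
V_st = 1.82496
V_srs = (1 − 563/3260)·2330.5/563 = 3.42455
Relative efficiency = V_srs / V_st = 3.42455/1.82496 = 1.8765

RE ≈ 1.877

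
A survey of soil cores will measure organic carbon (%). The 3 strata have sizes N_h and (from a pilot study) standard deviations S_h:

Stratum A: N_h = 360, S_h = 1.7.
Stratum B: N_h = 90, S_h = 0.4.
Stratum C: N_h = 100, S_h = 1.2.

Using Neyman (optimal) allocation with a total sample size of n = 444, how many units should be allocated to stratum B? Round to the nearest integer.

21

Neyman allocation: n_h = n · N_h S_h / Σ N_i S_i, with n = 444.
  stratum A: N_h·S_h = 360·1.7 = 612.00
  stratum B: N_h·S_h = 90·0.4 = 36.00
  stratum C: N_h·S_h = 100·1.2 = 120.00
Σ N_h S_h = 768.00
n for stratum B = 444·36.00/768.00 = 20.812 → 21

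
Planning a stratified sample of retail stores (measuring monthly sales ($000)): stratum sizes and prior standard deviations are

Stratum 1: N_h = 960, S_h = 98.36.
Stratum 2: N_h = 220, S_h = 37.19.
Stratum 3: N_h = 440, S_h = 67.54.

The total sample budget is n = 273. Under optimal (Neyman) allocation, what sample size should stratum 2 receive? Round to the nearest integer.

17

Neyman allocation: n_h = n · N_h S_h / Σ N_i S_i, with n = 273.
  stratum 1: N_h·S_h = 960·98.36 = 94425.60
  stratum 2: N_h·S_h = 220·37.19 = 8181.80
  stratum 3: N_h·S_h = 440·67.54 = 29717.60
Σ N_h S_h = 132325.00
n for stratum 2 = 273·8181.80/132325.00 = 16.880 → 17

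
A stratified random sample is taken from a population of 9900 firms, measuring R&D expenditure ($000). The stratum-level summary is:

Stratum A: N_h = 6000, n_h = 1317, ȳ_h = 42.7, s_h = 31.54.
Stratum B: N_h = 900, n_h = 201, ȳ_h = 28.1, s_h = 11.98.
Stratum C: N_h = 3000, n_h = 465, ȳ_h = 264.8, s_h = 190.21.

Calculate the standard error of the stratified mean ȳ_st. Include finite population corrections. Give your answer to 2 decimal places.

SE(ȳ_st) ≈ 2.50

V̂(ȳ_st) = Σ W_h² (1 − n_h/N_h) s_h²/n_h, with W_h = N_h/N and N = 9900:
  stratum A: (6000/9900)²·(1 − 1317/6000)·31.54²/1317 = 0.216542
  stratum B: (900/9900)²·(1 − 201/900)·11.98²/201 = 0.00458318
  stratum C: (3000/9900)²·(1 − 465/3000)·190.21²/465 = 6.0373
V̂(ȳ_st) = 6.25842
SE(ȳ_st) = √6.25842 = 2.50168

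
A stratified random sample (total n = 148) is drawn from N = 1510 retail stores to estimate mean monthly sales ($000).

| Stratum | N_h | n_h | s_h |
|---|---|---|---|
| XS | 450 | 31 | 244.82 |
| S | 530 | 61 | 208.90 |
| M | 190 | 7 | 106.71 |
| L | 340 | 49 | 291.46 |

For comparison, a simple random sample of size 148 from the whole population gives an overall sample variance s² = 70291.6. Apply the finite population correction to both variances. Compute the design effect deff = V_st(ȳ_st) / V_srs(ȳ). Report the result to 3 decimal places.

deff ≈ 0.789

V̂(ȳ_st) = Σ W_h² (1 − n_h/N_h) s_h²/n_h, with W_h = N_h/N and N = 1510:
  stratum XS: (450/1510)²·(1 − 31/450)·244.82²/31 = 159.884
  stratum S: (530/1510)²·(1 − 61/530)·208.90²/61 = 77.9905
  stratum M: (190/1510)²·(1 − 7/190)·106.71²/7 = 24.8064
  stratum L: (340/1510)²·(1 − 49/340)·291.46²/49 = 75.2281
V_st = 337.909
V_srs = (1 − 148/1510)·70291.6/148 = 428.393
deff = V_st / V_srs = 337.909/428.393 = 0.7888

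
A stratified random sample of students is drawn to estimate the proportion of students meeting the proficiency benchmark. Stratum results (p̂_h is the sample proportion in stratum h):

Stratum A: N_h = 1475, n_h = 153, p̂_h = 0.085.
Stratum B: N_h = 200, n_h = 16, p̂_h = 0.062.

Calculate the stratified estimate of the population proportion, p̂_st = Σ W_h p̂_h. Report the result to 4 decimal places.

N = 1675; stratum weights W_h = N_h/N.
p̂_st = Σ W_h p̂_h = (1475·0.085 + 200·0.062)/1675 = 0.08225

p̂_st ≈ 0.0823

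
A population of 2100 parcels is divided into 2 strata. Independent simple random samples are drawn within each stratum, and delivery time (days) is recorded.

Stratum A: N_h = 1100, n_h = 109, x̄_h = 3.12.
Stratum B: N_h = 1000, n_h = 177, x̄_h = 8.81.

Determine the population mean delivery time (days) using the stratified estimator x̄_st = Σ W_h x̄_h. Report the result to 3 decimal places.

N = Σ N_h = 2100. Stratum weights W_h = N_h/N.
x̄_st = (1100·3.12 + 1000·8.81) / 2100 = 5.82952

x̄_st ≈ 5.830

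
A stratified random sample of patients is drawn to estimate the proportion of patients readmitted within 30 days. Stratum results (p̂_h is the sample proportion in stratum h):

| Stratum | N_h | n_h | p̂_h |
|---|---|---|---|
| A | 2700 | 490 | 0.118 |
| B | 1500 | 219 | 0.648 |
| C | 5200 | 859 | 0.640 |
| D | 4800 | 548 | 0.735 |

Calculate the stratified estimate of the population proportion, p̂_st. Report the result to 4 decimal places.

N = 14200; stratum weights W_h = N_h/N.
p̂_st = Σ W_h p̂_h = (2700·0.118 + 1500·0.648 + 5200·0.640 + 4800·0.735)/14200 = 0.57370

p̂_st ≈ 0.5737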